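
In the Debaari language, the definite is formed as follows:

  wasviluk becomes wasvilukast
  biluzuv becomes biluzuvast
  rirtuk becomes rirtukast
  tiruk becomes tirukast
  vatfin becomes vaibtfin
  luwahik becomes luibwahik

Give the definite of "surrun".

"surrun" has last vowel 'u'. The stems whose last vowel is 'u' (wasviluk → wasvilukast, biluzuv → biluzuvast, rirtuk → rirtukast) add -ast.
So surrun → surrunast.

surrunast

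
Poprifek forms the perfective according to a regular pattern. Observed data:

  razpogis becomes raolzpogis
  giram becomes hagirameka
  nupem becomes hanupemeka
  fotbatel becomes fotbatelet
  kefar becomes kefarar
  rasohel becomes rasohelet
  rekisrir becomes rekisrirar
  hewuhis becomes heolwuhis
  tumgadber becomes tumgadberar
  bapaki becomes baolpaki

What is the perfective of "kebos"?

keolbos

kefar and giram both have last vowel 'a' yet inflect differently (kefarar, hagirameka), so the last vowel is not what conditions the rule; the final letter is.
"kebos" ends in -s. The stems ending in -s (razpogis → raolzpogis, hewuhis → heolwuhis) insert -ol- after the first vowel.
The other patterns: stems ending in -r add -ar; stems ending in -m add ha- … -eka around the stem; stems ending in -l add -et.
So kebos → keolbos.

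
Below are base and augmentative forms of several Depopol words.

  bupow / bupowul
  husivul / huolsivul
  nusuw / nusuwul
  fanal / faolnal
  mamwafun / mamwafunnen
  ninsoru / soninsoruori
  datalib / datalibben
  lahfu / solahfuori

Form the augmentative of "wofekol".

woolfekol

"wofekol" ends in -l. The stems ending in -l (fanal → faolnal, husivul → huolsivul) insert -ol- after the first vowel.
The other patterns: stems ending in -b or -n double the final consonant and add -en; stems ending in -u add so- … -ori around the stem; stems ending in -w add -ul.
So wofekol → woolfekol.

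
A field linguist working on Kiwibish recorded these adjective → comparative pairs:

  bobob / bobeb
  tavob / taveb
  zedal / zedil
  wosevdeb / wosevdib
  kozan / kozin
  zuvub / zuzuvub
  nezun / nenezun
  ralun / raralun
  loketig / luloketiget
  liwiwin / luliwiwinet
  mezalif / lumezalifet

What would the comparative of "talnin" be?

bobob and wosevdeb both end in -b yet inflect differently (bobeb, wosevdib), so the final letter is not what conditions the rule; the last vowel is.
"talnin" has last vowel 'i'. The stems whose last vowel is 'i' (loketig → luloketiget, liwiwin → luliwiwinet, mezalif → lumezalifet) add lu- … -et around the stem.
The other patterns: stems whose last vowel is 'o' change the last vowel to 'e'; stems whose last vowel is 'a' or 'e' change the last vowel to 'i'; stems whose last vowel is 'u' repeat the first consonant+vowel as a prefix.
So talnin → lutalninet.

lutalninet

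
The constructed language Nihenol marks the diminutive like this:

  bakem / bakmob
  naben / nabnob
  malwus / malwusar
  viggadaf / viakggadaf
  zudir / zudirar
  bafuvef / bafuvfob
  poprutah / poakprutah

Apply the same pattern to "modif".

modifar

viggadaf and bafuvef both end in -f yet inflect differently (viakggadaf, bafuvfob), so the final letter is not what conditions the rule; the last vowel is.
"modif" has last vowel 'i'. The one such stem in the data (zudir → zudirar) adds -ar, so the same rule applies.
So modif → modifar.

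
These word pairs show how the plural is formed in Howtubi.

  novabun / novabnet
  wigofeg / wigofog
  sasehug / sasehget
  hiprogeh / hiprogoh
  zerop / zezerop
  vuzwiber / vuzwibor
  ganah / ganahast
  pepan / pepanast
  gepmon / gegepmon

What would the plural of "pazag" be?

novabun and pepan both end in -n yet inflect differently (novabnet, pepanast), so the final letter is not what conditions the rule; the last vowel is.
"pazag" has last vowel 'a'. The stems whose last vowel is 'a' (ganah → ganahast, pepan → pepanast) add -ast.
The other patterns: stems whose last vowel is 'u' delete the last vowel and add -et; stems whose last vowel is 'e' change the last vowel to 'o'; stems whose last vowel is 'o' repeat the first consonant+vowel as a prefix.
So pazag → pazagast.

pazagast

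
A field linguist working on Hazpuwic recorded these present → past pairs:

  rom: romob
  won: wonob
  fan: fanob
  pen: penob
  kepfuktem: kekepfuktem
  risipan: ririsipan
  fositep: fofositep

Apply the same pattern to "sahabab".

sasahabab

rom and kepfuktem both end in -m yet inflect differently (romob, kekepfuktem), so the final letter is not what conditions the rule; the number of vowels is.
"sahabab" has 3 vowels. The stems with 3 vowels (kepfuktem → kekepfuktem, risipan → ririsipan, fositep → fofositep) repeat the first consonant+vowel as a prefix.
So sahabab → sasahabab.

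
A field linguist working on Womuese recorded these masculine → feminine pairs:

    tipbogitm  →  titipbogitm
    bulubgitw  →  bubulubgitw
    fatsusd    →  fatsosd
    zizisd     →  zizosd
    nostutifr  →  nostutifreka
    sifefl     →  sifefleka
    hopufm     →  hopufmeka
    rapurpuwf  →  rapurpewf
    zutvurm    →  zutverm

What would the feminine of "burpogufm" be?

burpogufmeka

tipbogitm and hopufm both end in -m yet inflect differently (titipbogitm, hopufmeka), so the final letter is not what conditions the rule; the second-to-last letter is.
"burpogufm" has second-to-last letter 'f'. The stems whose second-to-last letter is 'f' (nostutifr → nostutifreka, sifefl → sifefleka, hopufm → hopufmeka) add -eka.
So burpogufm → burpogufmeka.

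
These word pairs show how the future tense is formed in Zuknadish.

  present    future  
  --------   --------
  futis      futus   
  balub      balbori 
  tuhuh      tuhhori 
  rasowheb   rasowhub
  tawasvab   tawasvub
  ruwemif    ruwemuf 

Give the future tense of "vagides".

balub and rasowheb both end in -b yet inflect differently (balbori, rasowhub), so the final letter is not what conditions the rule; the last vowel is.
"vagides" has last vowel 'e'. The one such stem in the data (rasowheb → rasowhub) changes the last vowel to 'u' (as do ruwemif, futis), so the same rule applies.
So vagides → vagidus.

vagidus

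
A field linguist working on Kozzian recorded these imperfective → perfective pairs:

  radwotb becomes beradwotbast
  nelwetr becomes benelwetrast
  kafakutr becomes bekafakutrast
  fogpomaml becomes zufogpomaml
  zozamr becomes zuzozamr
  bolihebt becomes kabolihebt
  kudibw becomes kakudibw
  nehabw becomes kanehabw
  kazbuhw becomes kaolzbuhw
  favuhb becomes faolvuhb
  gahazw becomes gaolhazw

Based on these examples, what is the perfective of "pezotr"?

bepezotrast

"pezotr" has second-to-last letter 't'. The stems whose second-to-last letter is 't' (radwotb → beradwotbast, nelwetr → benelwetrast, kafakutr → bekafakutrast) add be- … -ast around the stem.
So pezotr → bepezotrast.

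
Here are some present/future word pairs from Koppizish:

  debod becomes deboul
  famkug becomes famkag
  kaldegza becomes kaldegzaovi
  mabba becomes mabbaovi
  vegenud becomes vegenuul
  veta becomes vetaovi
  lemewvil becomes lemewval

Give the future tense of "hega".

hegaovi

"hega" ends in -a. The stems ending in -a (veta → vetaovi, mabba → mabbaovi, kaldegza → kaldegzaovi) add -ovi.
The other patterns: stems ending in -d drop the final letter and add -ul; stems ending in -g or -l change the last vowel to 'a'.
So hega → hegaovi.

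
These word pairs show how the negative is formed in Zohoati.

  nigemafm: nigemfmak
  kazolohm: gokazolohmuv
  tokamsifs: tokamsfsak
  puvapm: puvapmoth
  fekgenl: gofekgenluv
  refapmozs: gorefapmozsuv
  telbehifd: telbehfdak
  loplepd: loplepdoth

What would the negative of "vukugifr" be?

vukugfrak

nigemafm and puvapm both end in -m yet inflect differently (nigemfmak, puvapmoth), so the final letter is not what conditions the rule; the second-to-last letter is.
"vukugifr" has second-to-last letter 'f'. The stems whose second-to-last letter is 'f' (tokamsifs → tokamsfsak, nigemafm → nigemfmak, telbehifd → telbehfdak) delete the last vowel and add -ak.
The other patterns: stems whose second-to-last letter is 'p' add -oth; stems whose second-to-last letter is 'h', 'n' or 'z' add go- … -uv around the stem.
So vukugifr → vukugfrak.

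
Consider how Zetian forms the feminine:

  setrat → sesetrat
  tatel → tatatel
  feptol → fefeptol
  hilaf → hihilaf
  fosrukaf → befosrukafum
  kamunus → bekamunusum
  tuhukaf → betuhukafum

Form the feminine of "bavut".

babavut

"bavut" has 2 vowels. The stems with 2 vowels (setrat → sesetrat, tatel → tatatel, feptol → fefeptol) repeat the first consonant+vowel as a prefix.
So bavut → babavut.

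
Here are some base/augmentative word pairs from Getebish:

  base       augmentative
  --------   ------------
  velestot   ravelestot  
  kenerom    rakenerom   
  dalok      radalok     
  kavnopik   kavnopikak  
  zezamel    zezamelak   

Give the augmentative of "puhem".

dalok and kavnopik both end in -k yet inflect differently (radalok, kavnopikak), so the final letter is not what conditions the rule; the last vowel is.
"puhem" has last vowel 'e'. The one such stem in the data (zezamel → zezamelak) adds -ak, so the same rule applies.
So puhem → puhemak.

puhemak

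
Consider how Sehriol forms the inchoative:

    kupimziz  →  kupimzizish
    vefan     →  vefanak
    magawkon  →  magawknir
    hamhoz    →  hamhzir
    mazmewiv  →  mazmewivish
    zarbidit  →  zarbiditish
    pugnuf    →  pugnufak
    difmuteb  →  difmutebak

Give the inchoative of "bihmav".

"bihmav" has last vowel 'a'. The one such stem in the data (vefan → vefanak) adds -ak, so the same rule applies.
So bihmav → bihmavak.

bihmavak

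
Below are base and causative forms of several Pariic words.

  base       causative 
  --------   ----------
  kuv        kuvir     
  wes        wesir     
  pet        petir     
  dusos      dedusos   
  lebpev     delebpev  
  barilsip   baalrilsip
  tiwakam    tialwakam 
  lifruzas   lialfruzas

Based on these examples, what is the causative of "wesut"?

"wesut" has 2 vowels. The stems with 2 vowels (dusos → dedusos, lebpev → delebpev) add the prefix de-.
The other patterns: stems with 1 vowel add -ir; stems with 3 vowels insert -al- after the first vowel.
So wesut → dewesut.

dewesut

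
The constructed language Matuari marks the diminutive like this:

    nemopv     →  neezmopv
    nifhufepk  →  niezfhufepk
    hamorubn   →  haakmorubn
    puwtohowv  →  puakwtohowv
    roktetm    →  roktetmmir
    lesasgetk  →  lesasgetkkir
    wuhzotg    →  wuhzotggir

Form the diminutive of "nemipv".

neezmipv

"nemipv" has second-to-last letter 'p'. The stems whose second-to-last letter is 'p' (nemopv → neezmopv, nifhufepk → niezfhufepk) insert -ez- after the first vowel.
So nemipv → neezmipv.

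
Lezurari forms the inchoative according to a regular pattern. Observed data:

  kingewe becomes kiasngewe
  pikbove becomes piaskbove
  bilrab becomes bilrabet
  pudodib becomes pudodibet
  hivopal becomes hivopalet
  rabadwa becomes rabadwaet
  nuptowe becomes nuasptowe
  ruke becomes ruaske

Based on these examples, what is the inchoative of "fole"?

foasle

pikbove and pudodib both begin with p- yet inflect differently (piaskbove, pudodibet), so the first letter is not what conditions the rule; the final letter is.
"fole" ends in -e. The stems ending in -e (nuptowe → nuasptowe, ruke → ruaske, kingewe → kiasngewe) insert -as- after the first vowel.
The other pattern: stems ending in -a, -b or -l add -et.
So fole → foasle.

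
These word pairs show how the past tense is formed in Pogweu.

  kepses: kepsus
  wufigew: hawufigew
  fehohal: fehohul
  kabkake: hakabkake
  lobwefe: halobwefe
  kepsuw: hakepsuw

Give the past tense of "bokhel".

kepses and lobwefe both have last vowel 'e' yet inflect differently (kepsus, halobwefe), so the last vowel is not what conditions the rule; the final letter is.
"bokhel" ends in -l. The one such stem in the data (fehohal → fehohul) changes the last vowel to 'u' (as does kepses), so the same rule applies.
The other pattern: stems ending in -e or -w add the prefix ha-.
So bokhel → bokhul.

bokhul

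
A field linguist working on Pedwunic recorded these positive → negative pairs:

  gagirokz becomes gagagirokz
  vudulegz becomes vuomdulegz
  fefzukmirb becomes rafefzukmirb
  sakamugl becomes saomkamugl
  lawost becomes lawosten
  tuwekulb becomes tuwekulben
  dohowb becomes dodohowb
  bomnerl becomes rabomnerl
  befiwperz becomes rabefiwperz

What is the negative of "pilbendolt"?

pilbendolten

tuwekulb and fefzukmirb both end in -b yet inflect differently (tuwekulben, rafefzukmirb), so the final letter is not what conditions the rule; the second-to-last letter is.
"pilbendolt" has second-to-last letter 'l'. The one such stem in the data (tuwekulb → tuwekulben) adds -en, so the same rule applies.
The other patterns: stems whose second-to-last letter is 'r' add the prefix ra-; stems whose second-to-last letter is 'g' insert -om- after the first vowel; stems whose second-to-last letter is 'k' or 'w' repeat the first consonant+vowel as a prefix.
So pilbendolt → pilbendolten.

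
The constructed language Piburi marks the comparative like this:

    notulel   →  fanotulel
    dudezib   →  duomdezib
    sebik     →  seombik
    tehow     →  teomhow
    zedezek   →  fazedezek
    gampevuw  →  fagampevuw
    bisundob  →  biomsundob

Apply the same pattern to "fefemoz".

feomfemoz

gampevuw and tehow both end in -w yet inflect differently (fagampevuw, teomhow), so the final letter is not what conditions the rule; the last vowel is.
"fefemoz" has last vowel 'o'. The stems whose last vowel is 'o' (tehow → teomhow, bisundob → biomsundob) insert -om- after the first vowel.
The other pattern: stems whose last vowel is 'e' or 'u' add the prefix fa-.
So fefemoz → feomfemoz.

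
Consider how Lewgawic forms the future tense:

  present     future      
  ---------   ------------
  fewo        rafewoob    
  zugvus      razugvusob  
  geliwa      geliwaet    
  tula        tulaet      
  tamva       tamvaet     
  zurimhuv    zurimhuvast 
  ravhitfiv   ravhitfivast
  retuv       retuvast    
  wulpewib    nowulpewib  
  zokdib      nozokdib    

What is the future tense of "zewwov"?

zewwovast

zugvus and zurimhuv both have last vowel 'u' yet inflect differently (razugvusob, zurimhuvast), so the last vowel is not what conditions the rule; the final letter is.
"zewwov" ends in -v. The stems ending in -v (zurimhuv → zurimhuvast, ravhitfiv → ravhitfivast, retuv → retuvast) add -ast.
So zewwov → zewwovast.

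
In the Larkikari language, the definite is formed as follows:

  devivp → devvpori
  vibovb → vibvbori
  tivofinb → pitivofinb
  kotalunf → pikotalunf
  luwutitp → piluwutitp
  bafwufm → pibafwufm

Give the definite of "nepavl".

"nepavl" has second-to-last letter 'v'. The stems whose second-to-last letter is 'v' (devivp → devvpori, vibovb → vibvbori) delete the last vowel and add -ori.
The other pattern: stems whose second-to-last letter is 'f', 'n' or 't' add the prefix pi-.
So nepavl → nepvlori.

nepvlori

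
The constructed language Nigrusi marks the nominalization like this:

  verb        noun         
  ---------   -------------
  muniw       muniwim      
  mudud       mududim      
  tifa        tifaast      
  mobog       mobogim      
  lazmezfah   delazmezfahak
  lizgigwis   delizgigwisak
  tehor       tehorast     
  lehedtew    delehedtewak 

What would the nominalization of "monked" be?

monkedim

muniw and lehedtew both end in -w yet inflect differently (muniwim, delehedtewak), so the final letter is not what conditions the rule; the first letter is.
"monked" begins with m-. The stems beginning with m- (muniw → muniwim, mudud → mududim, mobog → mobogim) add -im.
So monked → monkedim.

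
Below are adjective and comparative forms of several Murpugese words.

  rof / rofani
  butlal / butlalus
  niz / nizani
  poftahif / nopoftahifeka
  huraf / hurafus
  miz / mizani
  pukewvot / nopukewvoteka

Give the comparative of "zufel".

zufelus

rof and huraf both end in -f yet inflect differently (rofani, hurafus), so the final letter is not what conditions the rule; the number of vowels is.
"zufel" has 2 vowels. The stems with 2 vowels (butlal → butlalus, huraf → hurafus) add -us.
The other patterns: stems with 1 vowel add -ani; stems with 3 vowels add no- … -eka around the stem.
So zufel → zufelus.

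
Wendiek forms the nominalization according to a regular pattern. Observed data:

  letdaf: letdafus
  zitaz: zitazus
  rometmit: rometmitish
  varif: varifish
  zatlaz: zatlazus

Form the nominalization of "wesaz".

wesazus

varif and letdaf both end in -f yet inflect differently (varifish, letdafus), so the final letter is not what conditions the rule; the last vowel is.
"wesaz" has last vowel 'a'. The stems whose last vowel is 'a' (letdaf → letdafus, zitaz → zitazus, zatlaz → zatlazus) add -us.
The other pattern: stems whose last vowel is 'i' add -ish.
So wesaz → wesazus.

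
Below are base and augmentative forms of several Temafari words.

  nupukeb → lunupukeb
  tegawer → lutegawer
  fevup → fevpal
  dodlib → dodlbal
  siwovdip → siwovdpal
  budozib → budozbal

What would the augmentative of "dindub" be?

dindbal

"dindub" has last vowel 'u'. The one such stem in the data (fevup → fevpal) deletes the last vowel and adds -al (as do siwovdip, dodlib), so the same rule applies.
So dindub → dindbal.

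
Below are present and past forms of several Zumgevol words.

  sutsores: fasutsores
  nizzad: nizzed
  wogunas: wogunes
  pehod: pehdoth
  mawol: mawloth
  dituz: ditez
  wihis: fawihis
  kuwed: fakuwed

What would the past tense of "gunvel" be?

fagunvel

kuwed and pehod both end in -d yet inflect differently (fakuwed, pehdoth), so the final letter is not what conditions the rule; the last vowel is.
"gunvel" has last vowel 'e'. The stems whose last vowel is 'e' (sutsores → fasutsores, kuwed → fakuwed) add the prefix fa-.
The other patterns: stems whose last vowel is 'o' delete the last vowel and add -oth; stems whose last vowel is 'a' or 'u' change the last vowel to 'e'.
So gunvel → fagunvel.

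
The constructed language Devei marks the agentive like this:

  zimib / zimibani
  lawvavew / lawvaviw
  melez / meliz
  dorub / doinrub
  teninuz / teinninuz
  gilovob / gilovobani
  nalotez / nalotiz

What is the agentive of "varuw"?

vainruw

nalotez and teninuz both end in -z yet inflect differently (nalotiz, teinninuz), so the final letter is not what conditions the rule; the last vowel is.
"varuw" has last vowel 'u'. The stems whose last vowel is 'u' (teninuz → teinninuz, dorub → doinrub) insert -in- after the first vowel.
The other patterns: stems whose last vowel is 'e' change the last vowel to 'i'; stems whose last vowel is 'i' or 'o' add -ani.
So varuw → vainruw.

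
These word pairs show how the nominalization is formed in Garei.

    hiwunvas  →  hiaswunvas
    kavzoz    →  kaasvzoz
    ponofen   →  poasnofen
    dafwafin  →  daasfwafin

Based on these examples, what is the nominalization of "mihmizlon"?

miashmizlon

Every pair shown (hiwunvas → hiaswunvas, kavzoz → kaasvzoz, ponofen → poasnofen, …) follows the same rule: insert -as- after the first vowel.
So mihmizlon → miashmizlon.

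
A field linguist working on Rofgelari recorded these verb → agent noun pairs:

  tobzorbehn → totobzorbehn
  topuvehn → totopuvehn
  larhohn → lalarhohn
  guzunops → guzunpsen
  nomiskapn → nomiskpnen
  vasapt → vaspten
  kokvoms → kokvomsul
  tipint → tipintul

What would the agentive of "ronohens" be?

"ronohens" has second-to-last letter 'n'. The one such stem in the data (tipint → tipintul) adds -ul, so the same rule applies.
The other patterns: stems whose second-to-last letter is 'h' repeat the first consonant+vowel as a prefix; stems whose second-to-last letter is 'p' delete the last vowel and add -en.
So ronohens → ronohensul.

ronohensul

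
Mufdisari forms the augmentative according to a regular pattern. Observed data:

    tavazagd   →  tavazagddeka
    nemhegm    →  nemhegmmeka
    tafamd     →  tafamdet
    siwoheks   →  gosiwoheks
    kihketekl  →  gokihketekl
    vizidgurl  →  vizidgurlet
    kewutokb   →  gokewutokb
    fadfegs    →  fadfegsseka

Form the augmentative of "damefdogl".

damefdoglleka

fadfegs and siwoheks both end in -s yet inflect differently (fadfegsseka, gosiwoheks), so the final letter is not what conditions the rule; the second-to-last letter is.
"damefdogl" has second-to-last letter 'g'. The stems whose second-to-last letter is 'g' (nemhegm → nemhegmmeka, fadfegs → fadfegsseka, tavazagd → tavazagddeka) double the final consonant and add -eka.
The other patterns: stems whose second-to-last letter is 'k' add the prefix go-; stems whose second-to-last letter is 'm' or 'r' add -et.
So damefdogl → damefdoglleka.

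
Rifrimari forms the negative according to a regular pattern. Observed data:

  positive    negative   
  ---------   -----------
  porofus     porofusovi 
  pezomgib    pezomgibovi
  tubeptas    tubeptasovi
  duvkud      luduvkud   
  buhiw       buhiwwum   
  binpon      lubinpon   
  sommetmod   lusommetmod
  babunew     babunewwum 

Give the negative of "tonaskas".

tonaskasovi

duvkud and porofus both have last vowel 'u' yet inflect differently (luduvkud, porofusovi), so the last vowel is not what conditions the rule; the final letter is.
"tonaskas" ends in -s. The stems ending in -s (porofus → porofusovi, tubeptas → tubeptasovi) add -ovi.
So tonaskas → tonaskasovi.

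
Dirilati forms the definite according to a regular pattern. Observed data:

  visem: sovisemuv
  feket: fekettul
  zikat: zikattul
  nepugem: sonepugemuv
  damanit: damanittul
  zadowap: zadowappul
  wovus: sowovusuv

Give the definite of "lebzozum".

solebzozumuv

"lebzozum" ends in -m. The stems ending in -m (nepugem → sonepugemuv, visem → sovisemuv) add so- … -uv around the stem.
So lebzozum → solebzozumuv.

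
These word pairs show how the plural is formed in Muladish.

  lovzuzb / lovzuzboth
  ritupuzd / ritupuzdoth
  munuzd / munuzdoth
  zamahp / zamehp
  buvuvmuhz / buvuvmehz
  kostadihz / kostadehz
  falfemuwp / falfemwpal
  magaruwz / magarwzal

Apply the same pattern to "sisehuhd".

sisehehd

zamahp and falfemuwp both end in -p yet inflect differently (zamehp, falfemwpal), so the final letter is not what conditions the rule; the second-to-last letter is.
"sisehuhd" has second-to-last letter 'h'. The stems whose second-to-last letter is 'h' (zamahp → zamehp, buvuvmuhz → buvuvmehz, kostadihz → kostadehz) change the last vowel to 'e'.
The other patterns: stems whose second-to-last letter is 'z' add -oth; stems whose second-to-last letter is 'w' delete the last vowel and add -al.
So sisehuhd → sisehehd.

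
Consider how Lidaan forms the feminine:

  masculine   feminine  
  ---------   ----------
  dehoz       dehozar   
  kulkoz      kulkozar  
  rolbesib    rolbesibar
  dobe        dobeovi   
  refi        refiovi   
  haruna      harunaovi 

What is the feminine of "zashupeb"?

rolbesib and refi both have last vowel 'i' yet inflect differently (rolbesibar, refiovi), so the last vowel is not what conditions the rule; whether the stem ends in a vowel or a consonant is.
"zashupeb" ends in a consonant. The stems ending in a consonant (dehoz → dehozar, kulkoz → kulkozar, rolbesib → rolbesibar) add -ar.
So zashupeb → zashupebar.

zashupebar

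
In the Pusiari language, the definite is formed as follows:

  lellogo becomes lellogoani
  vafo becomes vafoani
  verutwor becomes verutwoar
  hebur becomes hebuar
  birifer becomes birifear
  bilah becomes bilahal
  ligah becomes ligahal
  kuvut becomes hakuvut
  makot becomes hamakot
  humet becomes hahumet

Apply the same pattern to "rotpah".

"rotpah" ends in -h. The stems ending in -h (bilah → bilahal, ligah → ligahal) add -al.
So rotpah → rotpahal.

rotpahal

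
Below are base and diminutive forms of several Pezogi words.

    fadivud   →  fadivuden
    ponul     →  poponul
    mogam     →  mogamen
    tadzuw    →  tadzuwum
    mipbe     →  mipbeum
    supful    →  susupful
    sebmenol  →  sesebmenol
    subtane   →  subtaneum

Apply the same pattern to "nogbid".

nogbiden

tadzuw and supful both have last vowel 'u' yet inflect differently (tadzuwum, susupful), so the last vowel is not what conditions the rule; the final letter is.
"nogbid" ends in -d. The one such stem in the data (fadivud → fadivuden) adds -en, so the same rule applies.
So nogbid → nogbiden.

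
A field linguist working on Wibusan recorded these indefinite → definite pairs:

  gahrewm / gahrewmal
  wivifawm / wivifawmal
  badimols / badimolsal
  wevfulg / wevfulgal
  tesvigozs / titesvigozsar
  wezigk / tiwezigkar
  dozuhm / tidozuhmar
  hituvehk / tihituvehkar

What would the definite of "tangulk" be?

"tangulk" has second-to-last letter 'l'. The stems whose second-to-last letter is 'l' (badimols → badimolsal, wevfulg → wevfulgal) add -al.
So tangulk → tangulkal.

tangulkal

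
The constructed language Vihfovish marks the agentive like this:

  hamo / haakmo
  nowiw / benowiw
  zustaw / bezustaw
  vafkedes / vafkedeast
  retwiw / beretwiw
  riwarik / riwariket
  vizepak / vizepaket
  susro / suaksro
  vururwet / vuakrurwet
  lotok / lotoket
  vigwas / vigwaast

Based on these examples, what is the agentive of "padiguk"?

"padiguk" ends in -k. The stems ending in -k (riwarik → riwariket, vizepak → vizepaket, lotok → lotoket) add -et.
The other patterns: stems ending in -w add the prefix be-; stems ending in -s drop the final letter and add -ast; stems ending in -o or -t insert -ak- after the first vowel.
So padiguk → padiguket.

padiguket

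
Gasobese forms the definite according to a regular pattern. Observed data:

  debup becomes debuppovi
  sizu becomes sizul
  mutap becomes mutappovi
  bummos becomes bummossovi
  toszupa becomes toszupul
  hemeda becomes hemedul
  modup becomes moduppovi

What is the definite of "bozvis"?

bozvissovi

sizu and debup both have last vowel 'u' yet inflect differently (sizul, debuppovi), so the last vowel is not what conditions the rule; whether the stem ends in a vowel or a consonant is.
"bozvis" ends in a consonant. The stems ending in a consonant (debup → debuppovi, bummos → bummossovi, modup → moduppovi) double the final consonant and add -ovi.
So bozvis → bozvissovi.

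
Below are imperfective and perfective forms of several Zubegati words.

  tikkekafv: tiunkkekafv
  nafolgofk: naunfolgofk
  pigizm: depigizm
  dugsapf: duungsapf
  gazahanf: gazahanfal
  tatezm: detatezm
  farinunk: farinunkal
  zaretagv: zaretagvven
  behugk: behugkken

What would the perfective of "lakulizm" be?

delakulizm

farinunk and behugk both end in -k yet inflect differently (farinunkal, behugkken), so the final letter is not what conditions the rule; the second-to-last letter is.
"lakulizm" has second-to-last letter 'z'. The stems whose second-to-last letter is 'z' (tatezm → detatezm, pigizm → depigizm) add the prefix de-.
The other patterns: stems whose second-to-last letter is 'n' add -al; stems whose second-to-last letter is 'g' double the final consonant and add -en; stems whose second-to-last letter is 'f' or 'p' insert -un- after the first vowel.
So lakulizm → delakulizm.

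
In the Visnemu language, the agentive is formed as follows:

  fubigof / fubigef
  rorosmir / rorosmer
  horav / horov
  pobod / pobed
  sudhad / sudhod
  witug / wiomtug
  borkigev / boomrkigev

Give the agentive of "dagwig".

dagweg

"dagwig" has last vowel 'i'. The one such stem in the data (rorosmir → rorosmer) changes the last vowel to 'e' (as do fubigof, pobod), so the same rule applies.
The other patterns: stems whose last vowel is 'e' or 'u' insert -om- after the first vowel; stems whose last vowel is 'a' change the last vowel to 'o'.
So dagwig → dagweg.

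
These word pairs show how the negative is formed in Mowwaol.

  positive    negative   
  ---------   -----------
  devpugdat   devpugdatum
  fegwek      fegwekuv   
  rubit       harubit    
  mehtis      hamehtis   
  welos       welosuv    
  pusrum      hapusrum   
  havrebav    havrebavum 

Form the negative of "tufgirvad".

tufgirvadum

rubit and devpugdat both end in -t yet inflect differently (harubit, devpugdatum), so the final letter is not what conditions the rule; the last vowel is.
"tufgirvad" has last vowel 'a'. The stems whose last vowel is 'a' (havrebav → havrebavum, devpugdat → devpugdatum) add -um.
The other patterns: stems whose last vowel is 'i' or 'u' add the prefix ha-; stems whose last vowel is 'e' or 'o' add -uv.
So tufgirvad → tufgirvadum.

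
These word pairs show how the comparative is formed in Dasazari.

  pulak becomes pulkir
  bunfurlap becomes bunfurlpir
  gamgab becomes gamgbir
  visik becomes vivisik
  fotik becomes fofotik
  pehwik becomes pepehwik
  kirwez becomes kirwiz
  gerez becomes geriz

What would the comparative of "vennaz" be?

"vennaz" has last vowel 'a'. The stems whose last vowel is 'a' (pulak → pulkir, bunfurlap → bunfurlpir, gamgab → gamgbir) delete the last vowel and add -ir.
So vennaz → vennzir.

vennzir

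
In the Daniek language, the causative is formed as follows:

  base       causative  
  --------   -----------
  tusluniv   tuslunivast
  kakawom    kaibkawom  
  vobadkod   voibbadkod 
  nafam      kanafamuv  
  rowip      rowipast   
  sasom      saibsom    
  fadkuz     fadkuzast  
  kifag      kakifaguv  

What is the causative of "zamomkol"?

zaibmomkol

nafam and sasom both end in -m yet inflect differently (kanafamuv, saibsom), so the final letter is not what conditions the rule; the last vowel is.
"zamomkol" has last vowel 'o'. The stems whose last vowel is 'o' (vobadkod → voibbadkod, sasom → saibsom, kakawom → kaibkawom) insert -ib- after the first vowel.
So zamomkol → zaibmomkol.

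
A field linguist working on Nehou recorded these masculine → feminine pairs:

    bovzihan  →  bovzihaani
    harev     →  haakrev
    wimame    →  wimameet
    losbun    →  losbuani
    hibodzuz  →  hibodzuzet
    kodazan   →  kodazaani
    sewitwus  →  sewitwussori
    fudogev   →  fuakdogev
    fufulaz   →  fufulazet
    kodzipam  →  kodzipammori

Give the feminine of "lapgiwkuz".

lapgiwkuzet

bovzihan and fufulaz both have last vowel 'a' yet inflect differently (bovzihaani, fufulazet), so the last vowel is not what conditions the rule; the final letter is.
"lapgiwkuz" ends in -z. The stems ending in -z (fufulaz → fufulazet, hibodzuz → hibodzuzet) add -et.
The other patterns: stems ending in -n drop the final letter and add -ani; stems ending in -v insert -ak- after the first vowel; stems ending in -m or -s double the final consonant and add -ori.
So lapgiwkuz → lapgiwkuzet.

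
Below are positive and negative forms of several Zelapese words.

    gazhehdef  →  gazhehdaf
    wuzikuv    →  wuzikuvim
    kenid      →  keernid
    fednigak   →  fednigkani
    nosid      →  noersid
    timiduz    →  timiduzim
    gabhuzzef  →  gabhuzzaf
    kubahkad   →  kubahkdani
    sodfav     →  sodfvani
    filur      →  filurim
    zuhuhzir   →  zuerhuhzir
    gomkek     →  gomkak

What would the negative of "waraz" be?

fednigak and gomkek both end in -k yet inflect differently (fednigkani, gomkak), so the final letter is not what conditions the rule; the last vowel is.
"waraz" has last vowel 'a'. The stems whose last vowel is 'a' (sodfav → sodfvani, fednigak → fednigkani, kubahkad → kubahkdani) delete the last vowel and add -ani.
So waraz → warzani.

warzani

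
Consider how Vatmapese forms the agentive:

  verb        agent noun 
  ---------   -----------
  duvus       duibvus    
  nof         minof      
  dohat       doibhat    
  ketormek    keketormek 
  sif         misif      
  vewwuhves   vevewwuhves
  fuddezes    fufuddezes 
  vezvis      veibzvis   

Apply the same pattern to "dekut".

deibkut

duvus and fuddezes both end in -s yet inflect differently (duibvus, fufuddezes), so the final letter is not what conditions the rule; the number of vowels is.
"dekut" has 2 vowels. The stems with 2 vowels (duvus → duibvus, vezvis → veibzvis, dohat → doibhat) insert -ib- after the first vowel.
The other patterns: stems with 1 vowel add the prefix mi-; stems with 3 vowels repeat the first consonant+vowel as a prefix.
So dekut → deibkut.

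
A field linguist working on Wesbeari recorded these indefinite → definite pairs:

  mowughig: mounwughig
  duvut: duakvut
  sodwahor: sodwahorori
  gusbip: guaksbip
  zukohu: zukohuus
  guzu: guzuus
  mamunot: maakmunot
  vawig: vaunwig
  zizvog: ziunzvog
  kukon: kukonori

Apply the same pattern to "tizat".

tiakzat

kukon and zizvog both have last vowel 'o' yet inflect differently (kukonori, ziunzvog), so the last vowel is not what conditions the rule; the final letter is.
"tizat" ends in -t. The stems ending in -t (mamunot → maakmunot, duvut → duakvut) insert -ak- after the first vowel.
So tizat → tiakzat.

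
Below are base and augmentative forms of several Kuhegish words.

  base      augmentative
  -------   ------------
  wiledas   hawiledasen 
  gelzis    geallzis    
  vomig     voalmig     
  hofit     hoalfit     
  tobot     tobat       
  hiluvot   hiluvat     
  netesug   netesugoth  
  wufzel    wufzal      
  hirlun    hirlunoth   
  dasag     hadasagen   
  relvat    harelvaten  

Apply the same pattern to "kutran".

hakutranen

netesug and vomig both end in -g yet inflect differently (netesugoth, voalmig), so the final letter is not what conditions the rule; the last vowel is.
"kutran" has last vowel 'a'. The stems whose last vowel is 'a' (dasag → hadasagen, relvat → harelvaten, wiledas → hawiledasen) add ha- … -en around the stem.
The other patterns: stems whose last vowel is 'u' add -oth; stems whose last vowel is 'i' insert -al- after the first vowel; stems whose last vowel is 'e' or 'o' change the last vowel to 'a'.
So kutran → hakutranen.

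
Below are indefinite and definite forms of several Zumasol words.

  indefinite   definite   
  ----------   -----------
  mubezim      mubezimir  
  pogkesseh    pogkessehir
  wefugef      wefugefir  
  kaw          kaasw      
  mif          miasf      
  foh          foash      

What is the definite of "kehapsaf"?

kehapsafir

"kehapsaf" has 3 vowels. The stems with 3 vowels (mubezim → mubezimir, pogkesseh → pogkessehir, wefugef → wefugefir) add -ir.
The other pattern: stems with 1 vowel insert -as- after the first vowel.
So kehapsaf → kehapsafir.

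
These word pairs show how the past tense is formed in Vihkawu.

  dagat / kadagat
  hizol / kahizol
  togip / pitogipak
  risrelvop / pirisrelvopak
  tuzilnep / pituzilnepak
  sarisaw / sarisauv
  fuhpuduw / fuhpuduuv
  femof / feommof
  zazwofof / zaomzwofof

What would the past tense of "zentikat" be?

kazentikat

hizol and risrelvop both have last vowel 'o' yet inflect differently (kahizol, pirisrelvopak), so the last vowel is not what conditions the rule; the final letter is.
"zentikat" ends in -t. The one such stem in the data (dagat → kadagat) adds the prefix ka-, so the same rule applies.
So zentikat → kazentikat.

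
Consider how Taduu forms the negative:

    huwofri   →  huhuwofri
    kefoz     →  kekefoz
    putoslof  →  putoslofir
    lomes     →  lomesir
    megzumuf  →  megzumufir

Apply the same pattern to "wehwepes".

kefoz and putoslof both have last vowel 'o' yet inflect differently (kekefoz, putoslofir), so the last vowel is not what conditions the rule; the final letter is.
"wehwepes" ends in -s. The one such stem in the data (lomes → lomesir) adds -ir, so the same rule applies.
The other pattern: stems ending in -i or -z repeat the first consonant+vowel as a prefix.
So wehwepes → wehwepesir.

wehwepesir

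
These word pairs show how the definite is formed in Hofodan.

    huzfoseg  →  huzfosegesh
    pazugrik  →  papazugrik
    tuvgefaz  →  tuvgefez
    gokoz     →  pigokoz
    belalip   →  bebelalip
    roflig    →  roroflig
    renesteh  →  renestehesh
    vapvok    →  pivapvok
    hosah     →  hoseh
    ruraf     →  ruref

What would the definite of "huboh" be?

pihuboh

huzfoseg and roflig both end in -g yet inflect differently (huzfosegesh, roroflig), so the final letter is not what conditions the rule; the last vowel is.
"huboh" has last vowel 'o'. The stems whose last vowel is 'o' (gokoz → pigokoz, vapvok → pivapvok) add the prefix pi-.
So huboh → pihuboh.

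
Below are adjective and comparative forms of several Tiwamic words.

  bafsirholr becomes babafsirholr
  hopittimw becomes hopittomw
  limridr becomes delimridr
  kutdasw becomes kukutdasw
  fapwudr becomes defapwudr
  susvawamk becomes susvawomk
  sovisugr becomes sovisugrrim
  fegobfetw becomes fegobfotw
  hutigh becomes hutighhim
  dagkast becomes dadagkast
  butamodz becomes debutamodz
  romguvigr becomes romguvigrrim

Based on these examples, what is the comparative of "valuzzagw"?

"valuzzagw" has second-to-last letter 'g'. The stems whose second-to-last letter is 'g' (romguvigr → romguvigrrim, hutigh → hutighhim, sovisugr → sovisugrrim) double the final consonant and add -im.
The other patterns: stems whose second-to-last letter is 'd' add the prefix de-; stems whose second-to-last letter is 'm' or 't' change the last vowel to 'o'; stems whose second-to-last letter is 'l' or 's' repeat the first consonant+vowel as a prefix.
So valuzzagw → valuzzagwwim.

valuzzagwwim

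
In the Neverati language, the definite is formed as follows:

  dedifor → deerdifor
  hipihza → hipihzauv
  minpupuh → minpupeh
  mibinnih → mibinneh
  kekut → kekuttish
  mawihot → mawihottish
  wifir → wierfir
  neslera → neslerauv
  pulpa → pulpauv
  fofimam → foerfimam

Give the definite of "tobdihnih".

tobdihneh

"tobdihnih" ends in -h. The stems ending in -h (minpupuh → minpupeh, mibinnih → mibinneh) change the last vowel to 'e'.
The other patterns: stems ending in -a add -uv; stems ending in -t double the final consonant and add -ish; stems ending in -m or -r insert -er- after the first vowel.
So tobdihnih → tobdihneh.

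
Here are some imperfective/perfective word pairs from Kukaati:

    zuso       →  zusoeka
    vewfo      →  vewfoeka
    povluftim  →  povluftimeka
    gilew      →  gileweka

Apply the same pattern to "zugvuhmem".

zugvuhmemeka

Every pair shown (zuso → zusoeka, vewfo → vewfoeka, povluftim → povluftimeka, …) follows the same rule: add -eka.
So zugvuhmem → zugvuhmemeka.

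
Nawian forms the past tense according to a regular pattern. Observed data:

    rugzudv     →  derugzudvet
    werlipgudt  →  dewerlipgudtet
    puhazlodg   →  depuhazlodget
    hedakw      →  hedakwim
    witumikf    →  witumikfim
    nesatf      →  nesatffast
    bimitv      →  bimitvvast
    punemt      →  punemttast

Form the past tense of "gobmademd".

gobmademddast

witumikf and nesatf both end in -f yet inflect differently (witumikfim, nesatffast), so the final letter is not what conditions the rule; the second-to-last letter is.
"gobmademd" has second-to-last letter 'm'. The one such stem in the data (punemt → punemttast) doubles the final consonant and adds -ast (as do nesatf, bimitv), so the same rule applies.
So gobmademd → gobmademddast.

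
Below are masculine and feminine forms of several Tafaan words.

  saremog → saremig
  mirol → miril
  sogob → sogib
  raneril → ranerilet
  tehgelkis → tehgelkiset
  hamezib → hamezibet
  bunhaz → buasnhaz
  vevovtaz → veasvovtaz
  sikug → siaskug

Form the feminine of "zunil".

zunilet

mirol and raneril both end in -l yet inflect differently (miril, ranerilet), so the final letter is not what conditions the rule; the last vowel is.
"zunil" has last vowel 'i'. The stems whose last vowel is 'i' (raneril → ranerilet, tehgelkis → tehgelkiset, hamezib → hamezibet) add -et.
So zunil → zunilet.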